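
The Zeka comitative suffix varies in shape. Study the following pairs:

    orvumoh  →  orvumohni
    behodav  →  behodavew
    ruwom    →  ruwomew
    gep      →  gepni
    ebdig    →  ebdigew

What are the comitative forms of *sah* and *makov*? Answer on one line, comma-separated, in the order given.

sahni, makovew

The suffix is conditioned by the final consonant: -ni when the stem ends in a voiceless consonant (*orvumoh*, *gep*); -ew when the stem ends in a voiced consonant (*behodav*, *ruwom*, *ebdig*).
*sah*: final consonant = /h/, voiceless → -ni → *sahni*.
The final consonant of *makov* is /v/, which is voiced, so the suffix is -ew, giving *makovew*.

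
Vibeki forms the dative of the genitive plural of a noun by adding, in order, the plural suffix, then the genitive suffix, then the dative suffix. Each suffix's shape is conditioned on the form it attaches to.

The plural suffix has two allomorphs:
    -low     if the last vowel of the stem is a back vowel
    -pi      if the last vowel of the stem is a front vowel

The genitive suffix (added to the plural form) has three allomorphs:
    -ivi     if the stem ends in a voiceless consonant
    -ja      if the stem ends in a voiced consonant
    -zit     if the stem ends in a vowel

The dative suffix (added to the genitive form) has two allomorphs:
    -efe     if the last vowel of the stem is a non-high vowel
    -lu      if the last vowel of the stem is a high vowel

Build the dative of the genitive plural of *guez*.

guezpizitlu

*guez* — last vowel /e/ (a front vowel) → -pi → *guezpi*.
The plural form *guezpi* — final sound /i/ (a vowel) → -zit → *guezpizit*.
Since the last vowel of the genitive form *guezpizit* is /i/ (a high vowel), it takes -lu, giving *guezpizitlu*.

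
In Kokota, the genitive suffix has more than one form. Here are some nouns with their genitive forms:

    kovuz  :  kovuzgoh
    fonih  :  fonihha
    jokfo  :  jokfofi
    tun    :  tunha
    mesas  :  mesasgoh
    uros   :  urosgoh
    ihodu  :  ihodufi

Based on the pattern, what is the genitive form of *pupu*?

The alternation tracks the final sound of the stem — -goh when the stem ends in a sibilant (*kovuz*, *mesas*, *uros*); -ha when the stem ends in a non-sibilant consonant (*fonih*, *tun*); -fi when the stem ends in a vowel (*jokfo*, *ihodu*).
The final sound of *pupu* is /u/, which is a vowel, so the suffix is -fi, giving *pupufi*.

pupufi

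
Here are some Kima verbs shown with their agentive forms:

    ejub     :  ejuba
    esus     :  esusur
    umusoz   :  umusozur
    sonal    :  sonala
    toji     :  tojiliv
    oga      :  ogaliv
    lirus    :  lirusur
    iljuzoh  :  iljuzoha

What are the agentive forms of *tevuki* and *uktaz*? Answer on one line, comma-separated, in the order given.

Looking at the final sound of each stem: -ur when the stem ends in a sibilant (*esus*, *umusoz*, *lirus*); -a when the stem ends in a non-sibilant consonant (*ejub*, *sonal*, *iljuzoh*); -liv when the stem ends in a vowel (*toji*, *oga*).
Since the final sound of *tevuki* is /i/ (a vowel), it takes -liv, giving *tevukiliv*.
*uktaz*: final sound = /z/, a sibilant → -ur → *uktazur*.

tevukiliv, uktazur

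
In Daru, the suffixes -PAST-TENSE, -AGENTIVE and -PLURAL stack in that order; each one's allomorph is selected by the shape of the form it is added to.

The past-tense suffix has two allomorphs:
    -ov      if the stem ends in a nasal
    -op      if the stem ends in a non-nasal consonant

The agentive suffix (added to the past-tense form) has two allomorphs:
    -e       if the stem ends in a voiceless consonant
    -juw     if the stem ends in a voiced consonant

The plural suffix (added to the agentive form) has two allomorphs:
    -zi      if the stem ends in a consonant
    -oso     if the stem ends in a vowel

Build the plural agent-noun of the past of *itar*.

itaropeoso

*itar*: final consonant = /r/, non-nasal → -op → *itarop*.
The final consonant of the past-tense form *itarop* is /p/, which is voiceless, so the agentive suffix is -e, giving *itarope*.
Since the final sound of the agentive form *itarope* is /e/ (a vowel), it takes -oso, giving *itaropeoso*.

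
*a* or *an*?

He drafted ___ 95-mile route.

The indefinite article is chosen by the initial *sound* of the following word, not its spelling.
The number *95* is spoken "ninety-…", beginning with /ˈnaɪnti/ — a consonant sound.
So the article is *a*: He drafted a 95-mile route.

a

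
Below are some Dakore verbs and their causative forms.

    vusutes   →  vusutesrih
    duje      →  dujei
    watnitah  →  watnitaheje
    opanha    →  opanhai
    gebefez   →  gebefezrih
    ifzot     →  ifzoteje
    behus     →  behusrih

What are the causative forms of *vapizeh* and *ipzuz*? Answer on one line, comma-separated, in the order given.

Looking at the final sound of each stem: -rih when the stem ends in a sibilant (*vusutes*, *gebefez*, *behus*); -eje when the stem ends in a non-sibilant consonant (*watnitah*, *ifzot*); -i when the stem ends in a vowel (*duje*, *opanha*).
*vapizeh* — final sound /h/ (a non-sibilant consonant) → -eje → *vapizeheje*.
*ipzuz* — final sound /z/ (a sibilant) → -rih → *ipzuzrih*.

vapizeheje, ipzuzrih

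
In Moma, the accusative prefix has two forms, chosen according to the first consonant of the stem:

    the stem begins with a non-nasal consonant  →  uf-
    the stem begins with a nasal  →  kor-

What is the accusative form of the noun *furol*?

The first consonant of *furol* is /f/, which is non-nasal, so the prefix is uf-, giving *uffurol*.

uffurol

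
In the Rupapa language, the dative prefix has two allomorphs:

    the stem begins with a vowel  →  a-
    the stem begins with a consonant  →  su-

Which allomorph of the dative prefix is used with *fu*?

The first sound of *fu* is /f/, which is a consonant, so the prefix is su-.

su-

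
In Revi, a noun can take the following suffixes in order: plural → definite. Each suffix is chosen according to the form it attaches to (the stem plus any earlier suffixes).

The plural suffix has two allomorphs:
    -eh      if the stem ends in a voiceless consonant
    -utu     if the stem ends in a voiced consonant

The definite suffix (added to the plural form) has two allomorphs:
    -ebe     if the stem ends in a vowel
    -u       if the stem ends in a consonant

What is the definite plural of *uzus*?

uzusehu

*uzus*: final consonant = /s/, voiceless → -eh → *uzuseh*.
The final sound of the plural form *uzuseh* is /h/, which is a consonant, so the definite suffix is -u, giving *uzusehu*.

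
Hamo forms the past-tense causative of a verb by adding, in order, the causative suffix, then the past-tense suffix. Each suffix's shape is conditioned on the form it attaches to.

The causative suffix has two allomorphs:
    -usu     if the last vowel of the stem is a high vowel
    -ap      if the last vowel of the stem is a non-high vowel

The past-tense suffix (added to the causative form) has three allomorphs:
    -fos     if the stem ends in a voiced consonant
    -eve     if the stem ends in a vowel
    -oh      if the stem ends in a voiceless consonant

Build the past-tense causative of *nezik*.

nezikusueve

Since the last vowel of *nezik* is /i/ (a high vowel), it takes -usu, giving *nezikusu*.
The causative form *nezikusu* — final sound /u/ (a vowel) → -eve → *nezikusueve*.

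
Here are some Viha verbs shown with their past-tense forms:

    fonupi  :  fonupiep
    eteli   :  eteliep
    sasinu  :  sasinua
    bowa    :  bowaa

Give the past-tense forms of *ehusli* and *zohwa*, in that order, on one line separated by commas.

The pattern is front/back vowel harmony: -ep when the last vowel of the stem is a front vowel (*fonupi*, *eteli*); -a when the last vowel of the stem is a back vowel (*sasinu*, *bowa*).
*ehusli* — last vowel /i/ (a front vowel) → -ep → *ehusliep*.
Since the last vowel of *zohwa* is /a/ (a back vowel), it takes -a, giving *zohwaa*.

ehusliep, zohwaa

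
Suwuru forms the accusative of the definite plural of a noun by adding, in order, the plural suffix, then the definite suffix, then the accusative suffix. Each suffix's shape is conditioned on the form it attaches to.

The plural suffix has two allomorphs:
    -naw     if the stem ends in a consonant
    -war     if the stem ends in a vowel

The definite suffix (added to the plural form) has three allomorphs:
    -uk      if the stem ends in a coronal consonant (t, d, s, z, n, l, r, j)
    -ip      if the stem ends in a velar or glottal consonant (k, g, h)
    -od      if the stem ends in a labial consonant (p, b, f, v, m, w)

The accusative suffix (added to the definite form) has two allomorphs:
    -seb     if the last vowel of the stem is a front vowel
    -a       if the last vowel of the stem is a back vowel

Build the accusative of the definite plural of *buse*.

*buse*: final sound = /e/, a vowel → -war → *busewar*.
The plural form *busewar*: final consonant = /r/, coronal → -uk → *busewaruk*.
The last vowel of the definite form *busewaruk* is /u/, which is a back vowel, so the accusative suffix is -a, giving *busewaruka*.

busewaruka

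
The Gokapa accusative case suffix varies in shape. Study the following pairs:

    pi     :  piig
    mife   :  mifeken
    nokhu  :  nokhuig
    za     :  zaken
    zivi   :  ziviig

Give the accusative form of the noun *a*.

The suffix is conditioned by the last vowel: -ig when the last vowel of the stem is a high vowel (*pi*, *nokhu*, *zivi*); -ken when the last vowel of the stem is a non-high vowel (*mife*, *za*).
*a*: last vowel = /a/, a non-high vowel → -ken → *aken*.

aken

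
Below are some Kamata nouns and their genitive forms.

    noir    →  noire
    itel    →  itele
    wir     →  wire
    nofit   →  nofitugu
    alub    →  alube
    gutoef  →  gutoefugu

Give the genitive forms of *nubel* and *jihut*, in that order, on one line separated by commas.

nubele, jihutugu

The suffix is conditioned by the final consonant: -ugu when the stem ends in a voiceless consonant (*nofit*, *gutoef*); -e when the stem ends in a voiced consonant (*noir*, *itel*, *wir*, *alub*).
*nubel* — final consonant /l/ (voiced) → -e → *nubele*.
*jihut*: final consonant = /t/, voiceless → -ugu → *jihutugu*.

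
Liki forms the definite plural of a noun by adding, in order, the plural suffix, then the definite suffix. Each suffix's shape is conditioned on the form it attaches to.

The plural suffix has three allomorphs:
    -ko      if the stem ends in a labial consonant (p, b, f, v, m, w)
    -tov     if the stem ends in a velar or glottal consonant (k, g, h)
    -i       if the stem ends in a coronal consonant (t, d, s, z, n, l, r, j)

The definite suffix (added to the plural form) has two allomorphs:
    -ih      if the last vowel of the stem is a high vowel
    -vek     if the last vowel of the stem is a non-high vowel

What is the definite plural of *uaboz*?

Since the final consonant of *uaboz* is /z/ (coronal), it takes -i, giving *uabozi*.
The plural form *uabozi* — last vowel /i/ (a high vowel) → -ih → *uaboziih*.

uaboziih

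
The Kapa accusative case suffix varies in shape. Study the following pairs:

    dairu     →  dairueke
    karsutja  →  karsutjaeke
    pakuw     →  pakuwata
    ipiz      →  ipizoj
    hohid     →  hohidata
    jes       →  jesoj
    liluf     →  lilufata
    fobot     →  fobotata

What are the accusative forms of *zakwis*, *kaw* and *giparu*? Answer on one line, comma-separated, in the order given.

zakwisoj, kawata, giparueke

The suffix is conditioned by the final sound: -oj when the stem ends in a sibilant (*ipiz*, *jes*); -ata when the stem ends in a non-sibilant consonant (*pakuw*, *hohid*, *liluf*, *fobot*); -eke when the stem ends in a vowel (*dairu*, *karsutja*).
The final sound of *zakwis* is /s/, which is a sibilant, so the suffix is -oj, giving *zakwisoj*.
The final sound of *kaw* is /w/, which is a non-sibilant consonant, so the suffix is -ata, giving *kawata*.
*giparu*: final sound = /u/, a vowel → -eke → *giparueke*.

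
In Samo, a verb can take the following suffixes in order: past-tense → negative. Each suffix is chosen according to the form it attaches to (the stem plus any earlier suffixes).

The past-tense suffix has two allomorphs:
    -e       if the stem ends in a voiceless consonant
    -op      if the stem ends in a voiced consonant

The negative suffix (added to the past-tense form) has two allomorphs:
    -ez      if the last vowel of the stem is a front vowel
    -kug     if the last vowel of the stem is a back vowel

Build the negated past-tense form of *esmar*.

esmaropkug

*esmar*: final consonant = /r/, voiced → -op → *esmarop*.
The last vowel of the past-tense form *esmarop* is /o/, which is a back vowel, so the negative suffix is -kug, giving *esmaropkug*.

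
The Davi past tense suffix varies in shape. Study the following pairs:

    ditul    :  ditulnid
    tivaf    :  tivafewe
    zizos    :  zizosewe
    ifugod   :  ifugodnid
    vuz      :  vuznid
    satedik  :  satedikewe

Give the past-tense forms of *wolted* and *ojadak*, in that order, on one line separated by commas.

woltednid, ojadakewe

Looking at the final consonant of each stem: -ewe when the stem ends in a voiceless consonant (*tivaf*, *zizos*, *satedik*); -nid when the stem ends in a voiced consonant (*ditul*, *ifugod*, *vuz*).
Since the final consonant of *wolted* is /d/ (voiced), it takes -nid, giving *woltednid*.
Since the final consonant of *ojadak* is /k/ (voiceless), it takes -ewe, giving *ojadakewe*.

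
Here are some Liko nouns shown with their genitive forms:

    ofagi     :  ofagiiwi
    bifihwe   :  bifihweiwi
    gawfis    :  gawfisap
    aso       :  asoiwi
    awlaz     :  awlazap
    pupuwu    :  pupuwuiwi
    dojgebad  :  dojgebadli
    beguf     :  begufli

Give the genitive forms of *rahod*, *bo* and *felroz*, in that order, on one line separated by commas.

rahodli, boiwi, felrozap

The suffix is conditioned by the final sound: -ap when the stem ends in a sibilant (*gawfis*, *awlaz*); -li when the stem ends in a non-sibilant consonant (*dojgebad*, *beguf*); -iwi when the stem ends in a vowel (*ofagi*, *bifihwe*, *aso*, *pupuwu*).
Since the final sound of *rahod* is /d/ (a non-sibilant consonant), it takes -li, giving *rahodli*.
The final sound of *bo* is /o/, which is a vowel, so the suffix is -iwi, giving *boiwi*.
*felroz* — final sound /z/ (a sibilant) → -ap → *felrozap*.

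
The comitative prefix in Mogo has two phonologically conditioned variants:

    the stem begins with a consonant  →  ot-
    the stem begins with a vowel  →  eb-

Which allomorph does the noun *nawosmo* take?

Since the first sound of *nawosmo* is /n/ (a consonant), it takes ot-.

ot-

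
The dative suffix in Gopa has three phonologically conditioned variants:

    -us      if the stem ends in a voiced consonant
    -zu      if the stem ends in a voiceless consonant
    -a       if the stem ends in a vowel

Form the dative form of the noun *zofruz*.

Since the final sound of *zofruz* is /z/ (a voiced consonant), it takes -us, giving *zofruzus*.

zofruzus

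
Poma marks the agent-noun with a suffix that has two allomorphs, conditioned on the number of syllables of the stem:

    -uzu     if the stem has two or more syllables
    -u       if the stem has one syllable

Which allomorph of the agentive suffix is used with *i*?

-u

*i* has one syllable, so the suffix is -u.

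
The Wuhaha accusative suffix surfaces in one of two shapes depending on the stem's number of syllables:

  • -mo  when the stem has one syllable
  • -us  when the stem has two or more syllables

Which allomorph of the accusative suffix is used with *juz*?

-mo

*juz* (one syllable) → -mo.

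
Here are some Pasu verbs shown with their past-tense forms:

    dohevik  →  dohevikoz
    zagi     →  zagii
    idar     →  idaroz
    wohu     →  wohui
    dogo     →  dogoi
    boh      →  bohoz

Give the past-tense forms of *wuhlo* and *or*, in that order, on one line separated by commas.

The alternation tracks the final sound of the stem — -oz when the stem ends in a consonant (*dohevik*, *idar*, *boh*); -i when the stem ends in a vowel (*zagi*, *wohu*, *dogo*).
Since the final sound of *wuhlo* is /o/ (a vowel), it takes -i, giving *wuhloi*.
Since the final sound of *or* is /r/ (a consonant), it takes -oz, giving *oroz*.

wuhloi, oroz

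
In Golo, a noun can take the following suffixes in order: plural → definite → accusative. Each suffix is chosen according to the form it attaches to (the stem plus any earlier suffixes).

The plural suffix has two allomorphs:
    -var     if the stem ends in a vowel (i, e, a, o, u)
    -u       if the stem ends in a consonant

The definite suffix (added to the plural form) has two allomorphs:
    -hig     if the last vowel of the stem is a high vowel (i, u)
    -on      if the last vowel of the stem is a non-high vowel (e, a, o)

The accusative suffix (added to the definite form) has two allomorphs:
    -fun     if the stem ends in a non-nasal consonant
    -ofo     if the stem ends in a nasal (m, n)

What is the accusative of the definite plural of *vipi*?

vipivaronofo

*vipi* — final sound /i/ (a vowel) → -var → *vipivar*.
The last vowel of the plural form *vipivar* is /a/, which is a non-high vowel, so the definite suffix is -on, giving *vipivaron*.
Since the final consonant of the definite form *vipivaron* is /n/ (a nasal), it takes -ofo, giving *vipivaronofo*.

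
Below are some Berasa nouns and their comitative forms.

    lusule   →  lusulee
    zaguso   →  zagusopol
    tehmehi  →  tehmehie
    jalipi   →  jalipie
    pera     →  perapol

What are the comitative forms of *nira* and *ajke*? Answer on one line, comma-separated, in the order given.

nirapol, ajkee

The suffix is conditioned by the last vowel: -e when the last vowel of the stem is a front vowel (*lusule*, *tehmehi*, *jalipi*); -pol when the last vowel of the stem is a back vowel (*zaguso*, *pera*).
Since the last vowel of *nira* is /a/ (a back vowel), it takes -pol, giving *nirapol*.
*ajke* — last vowel /e/ (a front vowel) → -e → *ajkee*.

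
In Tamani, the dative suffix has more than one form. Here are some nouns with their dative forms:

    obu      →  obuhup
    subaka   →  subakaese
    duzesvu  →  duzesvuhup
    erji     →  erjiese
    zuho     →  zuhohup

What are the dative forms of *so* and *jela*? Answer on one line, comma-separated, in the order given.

sohup, jelaese

The pattern is rounding harmony: -hup when the last vowel of the stem is a rounded vowel (*obu*, *duzesvu*, *zuho*); -ese when the last vowel of the stem is an unrounded vowel (*subaka*, *erji*).
*so* — last vowel /o/ (a rounded vowel) → -hup → *sohup*.
The last vowel of *jela* is /a/, which is an unrounded vowel, so the suffix is -ese, giving *jelaese*.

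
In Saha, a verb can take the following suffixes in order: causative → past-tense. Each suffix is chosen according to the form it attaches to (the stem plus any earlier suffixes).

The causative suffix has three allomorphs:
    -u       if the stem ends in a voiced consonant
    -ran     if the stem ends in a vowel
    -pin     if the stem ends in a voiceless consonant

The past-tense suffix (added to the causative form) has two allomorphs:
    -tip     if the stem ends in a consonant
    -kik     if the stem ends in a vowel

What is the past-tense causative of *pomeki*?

pomekirantip

*pomeki*: final sound = /i/, a vowel → -ran → *pomekiran*.
The causative form *pomekiran* — final sound /n/ (a consonant) → -tip → *pomekirantip*.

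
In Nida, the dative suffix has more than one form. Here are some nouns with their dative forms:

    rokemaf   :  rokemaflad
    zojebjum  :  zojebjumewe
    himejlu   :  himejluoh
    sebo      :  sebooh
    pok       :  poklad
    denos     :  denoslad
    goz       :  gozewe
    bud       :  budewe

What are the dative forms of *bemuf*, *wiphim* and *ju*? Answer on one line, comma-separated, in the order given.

The alternation tracks the final sound of the stem — -lad when the stem ends in a voiceless consonant (*rokemaf*, *pok*, *denos*); -ewe when the stem ends in a voiced consonant (*zojebjum*, *goz*, *bud*); -oh when the stem ends in a vowel (*himejlu*, *sebo*).
The final sound of *bemuf* is /f/, which is a voiceless consonant, so the suffix is -lad, giving *bemuflad*.
Since the final sound of *wiphim* is /m/ (a voiced consonant), it takes -ewe, giving *wiphimewe*.
Since the final sound of *ju* is /u/ (a vowel), it takes -oh, giving *juoh*.

bemuflad, wiphimewe, juoh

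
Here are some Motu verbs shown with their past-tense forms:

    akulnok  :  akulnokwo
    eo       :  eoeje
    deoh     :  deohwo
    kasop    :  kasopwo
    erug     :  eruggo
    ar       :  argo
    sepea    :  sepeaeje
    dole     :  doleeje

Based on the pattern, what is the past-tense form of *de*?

deeje

Looking at the final sound of each stem: -wo when the stem ends in a voiceless consonant (*akulnok*, *deoh*, *kasop*); -go when the stem ends in a voiced consonant (*erug*, *ar*); -eje when the stem ends in a vowel (*eo*, *sepea*, *dole*).
Since the final sound of *de* is /e/ (a vowel), it takes -eje, giving *deeje*.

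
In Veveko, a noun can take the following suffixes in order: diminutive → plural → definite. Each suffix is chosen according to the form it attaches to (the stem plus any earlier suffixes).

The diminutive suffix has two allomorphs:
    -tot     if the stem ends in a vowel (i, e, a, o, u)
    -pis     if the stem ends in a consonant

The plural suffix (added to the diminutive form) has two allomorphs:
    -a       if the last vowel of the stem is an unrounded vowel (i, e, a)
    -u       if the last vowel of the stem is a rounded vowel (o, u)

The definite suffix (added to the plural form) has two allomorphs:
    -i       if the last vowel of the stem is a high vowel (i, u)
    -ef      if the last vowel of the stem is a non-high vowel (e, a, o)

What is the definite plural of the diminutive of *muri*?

*muri*: final sound = /i/, a vowel → -tot → *muritot*.
Since the last vowel of the diminutive form *muritot* is /o/ (a rounded vowel), it takes -u, giving *muritotu*.
The plural form *muritotu* — last vowel /u/ (a high vowel) → -i → *muritotui*.

muritotui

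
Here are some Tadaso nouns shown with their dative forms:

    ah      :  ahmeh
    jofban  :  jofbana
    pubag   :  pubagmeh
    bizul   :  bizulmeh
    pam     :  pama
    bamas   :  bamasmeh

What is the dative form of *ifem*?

Looking at the final consonant of each stem: -a when the stem ends in a nasal (*jofban*, *pam*); -meh when the stem ends in a non-nasal consonant (*ah*, *pubag*, *bizul*, *bamas*).
*ifem* — final consonant /m/ (a nasal) → -a → *ifema*.

ifema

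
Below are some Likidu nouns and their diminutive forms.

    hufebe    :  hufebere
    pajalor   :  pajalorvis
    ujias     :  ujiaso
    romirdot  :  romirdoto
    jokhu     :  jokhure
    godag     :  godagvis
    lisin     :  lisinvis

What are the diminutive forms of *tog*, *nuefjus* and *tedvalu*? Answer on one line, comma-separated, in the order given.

The pattern is voicing of the final sound: -o when the stem ends in a voiceless consonant (*ujias*, *romirdot*); -vis when the stem ends in a voiced consonant (*pajalor*, *godag*, *lisin*); -re when the stem ends in a vowel (*hufebe*, *jokhu*).
*tog* — final sound /g/ (a voiced consonant) → -vis → *togvis*.
Since the final sound of *nuefjus* is /s/ (a voiceless consonant), it takes -o, giving *nuefjuso*.
*tedvalu* — final sound /u/ (a vowel) → -re → *tedvalure*.

togvis, nuefjuso, tedvalure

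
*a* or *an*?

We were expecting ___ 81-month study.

an

The indefinite article is chosen by the initial *sound* of the following word, not its spelling.
The number *81* is spoken "eighty-…", beginning with /ˈeɪti/ — a vowel sound.
So the article is *an*: We were expecting an 81-month study.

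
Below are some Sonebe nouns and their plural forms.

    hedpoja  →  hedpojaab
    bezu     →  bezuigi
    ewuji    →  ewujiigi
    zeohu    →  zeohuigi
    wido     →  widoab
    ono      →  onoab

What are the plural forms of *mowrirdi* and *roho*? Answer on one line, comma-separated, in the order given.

The pattern is height harmony: -igi when the last vowel of the stem is a high vowel (*bezu*, *ewuji*, *zeohu*); -ab when the last vowel of the stem is a non-high vowel (*hedpoja*, *wido*, *ono*).
Since the last vowel of *mowrirdi* is /i/ (a high vowel), it takes -igi, giving *mowrirdiigi*.
The last vowel of *roho* is /o/, which is a non-high vowel, so the suffix is -ab, giving *rohoab*.

mowrirdiigi, rohoab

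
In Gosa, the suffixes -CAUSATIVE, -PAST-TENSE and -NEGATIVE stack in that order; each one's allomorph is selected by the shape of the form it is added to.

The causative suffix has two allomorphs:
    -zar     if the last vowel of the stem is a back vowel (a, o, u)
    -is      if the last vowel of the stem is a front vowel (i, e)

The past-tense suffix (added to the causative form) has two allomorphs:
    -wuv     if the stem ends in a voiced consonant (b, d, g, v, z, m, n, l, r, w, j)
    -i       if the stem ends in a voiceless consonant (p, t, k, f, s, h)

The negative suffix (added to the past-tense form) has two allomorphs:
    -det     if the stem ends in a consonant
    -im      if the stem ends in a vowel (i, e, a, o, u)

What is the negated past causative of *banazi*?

*banazi* — last vowel /i/ (a front vowel) → -is → *banaziis*.
The final consonant of the causative form *banaziis* is /s/, which is voiceless, so the past-tense suffix is -i, giving *banaziisi*.
Since the final sound of the past-tense form *banaziisi* is /i/ (a vowel), it takes -im, giving *banaziisiim*.

banaziisiim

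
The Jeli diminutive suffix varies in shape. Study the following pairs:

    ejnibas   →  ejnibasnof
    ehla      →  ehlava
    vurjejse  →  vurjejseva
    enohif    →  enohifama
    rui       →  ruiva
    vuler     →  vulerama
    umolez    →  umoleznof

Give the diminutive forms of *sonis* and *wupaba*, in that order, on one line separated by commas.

sonisnof, wupabava

The pattern is sibilance of the final sound: -nof when the stem ends in a sibilant (*ejnibas*, *umolez*); -ama when the stem ends in a non-sibilant consonant (*enohif*, *vuler*); -va when the stem ends in a vowel (*ehla*, *vurjejse*, *rui*).
*sonis*: final sound = /s/, a sibilant → -nof → *sonisnof*.
The final sound of *wupaba* is /a/, which is a vowel, so the suffix is -va, giving *wupabava*.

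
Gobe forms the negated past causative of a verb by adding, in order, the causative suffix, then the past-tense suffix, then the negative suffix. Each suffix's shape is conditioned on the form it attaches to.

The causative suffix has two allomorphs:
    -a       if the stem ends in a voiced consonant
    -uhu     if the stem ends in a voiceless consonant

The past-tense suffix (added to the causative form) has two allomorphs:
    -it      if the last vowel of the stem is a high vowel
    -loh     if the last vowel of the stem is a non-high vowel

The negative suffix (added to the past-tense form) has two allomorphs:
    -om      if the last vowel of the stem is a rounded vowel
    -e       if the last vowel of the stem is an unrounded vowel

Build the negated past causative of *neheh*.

nehehuhuite

*neheh*: final consonant = /h/, voiceless → -uhu → *nehehuhu*.
The causative form *nehehuhu*: last vowel = /u/, a high vowel → -it → *nehehuhuit*.
Since the last vowel of the past-tense form *nehehuhuit* is /i/ (an unrounded vowel), it takes -e, giving *nehehuhuite*.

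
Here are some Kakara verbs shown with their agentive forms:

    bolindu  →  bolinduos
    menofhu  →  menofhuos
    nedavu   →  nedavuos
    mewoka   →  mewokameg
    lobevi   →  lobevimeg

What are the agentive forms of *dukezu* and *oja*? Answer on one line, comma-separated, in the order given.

The pattern is rounding harmony: -os when the last vowel of the stem is a rounded vowel (*bolindu*, *menofhu*, *nedavu*); -meg when the last vowel of the stem is an unrounded vowel (*mewoka*, *lobevi*).
*dukezu* — last vowel /u/ (a rounded vowel) → -os → *dukezuos*.
The last vowel of *oja* is /a/, which is an unrounded vowel, so the suffix is -meg, giving *ojameg*.

dukezuos, ojameg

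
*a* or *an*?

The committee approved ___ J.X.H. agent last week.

a

The indefinite article is chosen by the initial *sound* of the following word, not its spelling.
The initialism *J.X.H.* is read letter by letter; the first letter, J, is pronounced /dʒeɪ/, which begins with a consonant sound.
So the article is *a*: The committee approved a J.X.H. agent last week.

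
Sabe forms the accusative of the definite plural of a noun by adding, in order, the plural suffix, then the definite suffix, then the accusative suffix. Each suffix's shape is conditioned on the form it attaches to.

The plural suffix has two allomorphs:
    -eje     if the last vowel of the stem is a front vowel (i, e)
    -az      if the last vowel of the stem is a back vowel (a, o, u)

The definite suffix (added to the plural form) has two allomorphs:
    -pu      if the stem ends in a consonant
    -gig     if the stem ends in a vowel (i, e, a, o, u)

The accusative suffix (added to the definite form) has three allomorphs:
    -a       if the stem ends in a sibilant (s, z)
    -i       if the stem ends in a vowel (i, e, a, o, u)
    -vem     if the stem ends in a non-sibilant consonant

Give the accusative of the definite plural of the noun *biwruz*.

biwruzazpui

Since the last vowel of *biwruz* is /u/ (a back vowel), it takes -az, giving *biwruzaz*.
Since the final sound of the plural form *biwruzaz* is /z/ (a consonant), it takes -pu, giving *biwruzazpu*.
The definite form *biwruzazpu*: final sound = /u/, a vowel → -i → *biwruzazpui*.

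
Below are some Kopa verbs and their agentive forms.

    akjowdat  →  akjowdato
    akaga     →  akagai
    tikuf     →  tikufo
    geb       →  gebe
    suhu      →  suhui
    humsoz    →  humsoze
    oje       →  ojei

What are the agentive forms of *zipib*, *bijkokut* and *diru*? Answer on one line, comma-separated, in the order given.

zipibe, bijkokuto, dirui

The alternation tracks the final sound of the stem — -o when the stem ends in a voiceless consonant (*akjowdat*, *tikuf*); -e when the stem ends in a voiced consonant (*geb*, *humsoz*); -i when the stem ends in a vowel (*akaga*, *suhu*, *oje*).
*zipib* — final sound /b/ (a voiced consonant) → -e → *zipibe*.
The final sound of *bijkokut* is /t/, which is a voiceless consonant, so the suffix is -o, giving *bijkokuto*.
The final sound of *diru* is /u/, which is a vowel, so the suffix is -i, giving *dirui*.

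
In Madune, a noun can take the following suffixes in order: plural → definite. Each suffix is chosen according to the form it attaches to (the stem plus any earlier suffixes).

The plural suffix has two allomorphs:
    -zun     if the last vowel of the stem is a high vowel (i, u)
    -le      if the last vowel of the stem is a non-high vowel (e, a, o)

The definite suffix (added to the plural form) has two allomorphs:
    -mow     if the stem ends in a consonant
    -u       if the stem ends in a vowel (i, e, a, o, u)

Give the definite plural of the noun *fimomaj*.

Since the last vowel of *fimomaj* is /a/ (a non-high vowel), it takes -le, giving *fimomajle*.
Since the final sound of the plural form *fimomajle* is /e/ (a vowel), it takes -u, giving *fimomajleu*.

fimomajleu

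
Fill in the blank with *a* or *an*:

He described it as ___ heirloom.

The indefinite article is chosen by the initial *sound* of the following word, not its spelling.
*heirloom* begins with the sound /ɛ/ (silent h) — a vowel sound.
So the article is *an*: He described it as an heirloom.

an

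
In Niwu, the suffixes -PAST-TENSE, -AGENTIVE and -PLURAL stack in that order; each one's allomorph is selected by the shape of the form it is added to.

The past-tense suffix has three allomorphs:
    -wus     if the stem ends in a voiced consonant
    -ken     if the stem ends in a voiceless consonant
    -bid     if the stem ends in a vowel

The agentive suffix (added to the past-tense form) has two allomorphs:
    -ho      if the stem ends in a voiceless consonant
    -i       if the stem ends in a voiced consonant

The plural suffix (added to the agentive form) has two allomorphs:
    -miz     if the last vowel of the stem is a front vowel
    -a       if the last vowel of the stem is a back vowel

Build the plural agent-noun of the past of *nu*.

nubidimiz

*nu*: final sound = /u/, a vowel → -bid → *nubid*.
The final consonant of the past-tense form *nubid* is /d/, which is voiced, so the agentive suffix is -i, giving *nubidi*.
The agentive form *nubidi* — last vowel /i/ (a front vowel) → -miz → *nubidimiz*.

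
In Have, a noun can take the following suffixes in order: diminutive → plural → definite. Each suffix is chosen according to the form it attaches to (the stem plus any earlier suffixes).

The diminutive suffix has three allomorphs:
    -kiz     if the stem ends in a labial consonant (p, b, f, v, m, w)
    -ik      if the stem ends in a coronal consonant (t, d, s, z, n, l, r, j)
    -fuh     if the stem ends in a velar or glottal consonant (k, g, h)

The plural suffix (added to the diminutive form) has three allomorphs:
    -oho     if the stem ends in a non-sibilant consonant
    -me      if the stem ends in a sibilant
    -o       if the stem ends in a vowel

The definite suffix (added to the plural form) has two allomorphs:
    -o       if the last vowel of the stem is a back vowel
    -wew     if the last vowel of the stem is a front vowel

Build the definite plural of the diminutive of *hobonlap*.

hobonlapkizmewew

*hobonlap* — final consonant /p/ (labial) → -kiz → *hobonlapkiz*.
The diminutive form *hobonlapkiz* — final sound /z/ (a sibilant) → -me → *hobonlapkizme*.
Since the last vowel of the plural form *hobonlapkizme* is /e/ (a front vowel), it takes -wew, giving *hobonlapkizmewew*.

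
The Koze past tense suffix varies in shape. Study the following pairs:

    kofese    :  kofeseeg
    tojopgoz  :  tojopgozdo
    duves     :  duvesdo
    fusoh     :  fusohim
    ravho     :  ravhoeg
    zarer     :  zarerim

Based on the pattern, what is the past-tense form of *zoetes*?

Looking at the final sound of each stem: -do when the stem ends in a sibilant (*tojopgoz*, *duves*); -im when the stem ends in a non-sibilant consonant (*fusoh*, *zarer*); -eg when the stem ends in a vowel (*kofese*, *ravho*).
*zoetes*: final sound = /s/, a sibilant → -do → *zoetesdo*.

zoetesdo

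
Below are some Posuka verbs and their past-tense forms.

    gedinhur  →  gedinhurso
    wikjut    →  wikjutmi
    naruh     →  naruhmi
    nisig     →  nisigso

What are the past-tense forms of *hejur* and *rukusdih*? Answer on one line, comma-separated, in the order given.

Looking at the final consonant of each stem: -mi when the stem ends in a voiceless consonant (*wikjut*, *naruh*); -so when the stem ends in a voiced consonant (*gedinhur*, *nisig*).
The final consonant of *hejur* is /r/, which is voiced, so the suffix is -so, giving *hejurso*.
*rukusdih*: final consonant = /h/, voiceless → -mi → *rukusdihmi*.

hejurso, rukusdihmi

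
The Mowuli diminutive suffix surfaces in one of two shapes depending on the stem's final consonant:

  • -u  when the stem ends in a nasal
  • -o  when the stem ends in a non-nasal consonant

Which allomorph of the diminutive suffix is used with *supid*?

*supid* — final consonant /d/ (non-nasal) → -o.

-o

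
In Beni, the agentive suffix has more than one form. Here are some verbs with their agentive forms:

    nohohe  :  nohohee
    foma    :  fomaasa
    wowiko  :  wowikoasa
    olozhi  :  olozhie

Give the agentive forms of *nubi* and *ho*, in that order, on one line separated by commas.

nubie, hoasa

The pattern is front/back vowel harmony: -e when the last vowel of the stem is a front vowel (*nohohe*, *olozhi*); -asa when the last vowel of the stem is a back vowel (*foma*, *wowiko*).
*nubi*: last vowel = /i/, a front vowel → -e → *nubie*.
*ho*: last vowel = /o/, a back vowel → -asa → *hoasa*.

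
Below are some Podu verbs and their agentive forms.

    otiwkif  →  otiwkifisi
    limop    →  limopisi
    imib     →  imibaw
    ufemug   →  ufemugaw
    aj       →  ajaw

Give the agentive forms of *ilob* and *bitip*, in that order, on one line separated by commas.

The alternation tracks the final consonant of the stem — -isi when the stem ends in a voiceless consonant (*otiwkif*, *limop*); -aw when the stem ends in a voiced consonant (*imib*, *ufemug*, *aj*).
The final consonant of *ilob* is /b/, which is voiced, so the suffix is -aw, giving *ilobaw*.
*bitip* — final consonant /p/ (voiceless) → -isi → *bitipisi*.

ilobaw, bitipisi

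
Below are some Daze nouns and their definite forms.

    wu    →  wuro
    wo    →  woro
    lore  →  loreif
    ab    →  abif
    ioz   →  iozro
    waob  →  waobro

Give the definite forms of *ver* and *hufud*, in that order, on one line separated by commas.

verif, hufudro

The pattern is rounding harmony: -ro when the last vowel of the stem is a rounded vowel (*wu*, *wo*, *ioz*, *waob*); -if when the last vowel of the stem is an unrounded vowel (*lore*, *ab*).
The last vowel of *ver* is /e/, which is an unrounded vowel, so the suffix is -if, giving *verif*.
The last vowel of *hufud* is /u/, which is a rounded vowel, so the suffix is -ro, giving *hufudro*.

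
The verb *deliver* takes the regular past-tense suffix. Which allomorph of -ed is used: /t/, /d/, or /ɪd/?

/d/

The stem *deliver* ends in a voiced sound other than /d/.
The -ed suffix is realized as /ɪd/ after /t, d/; as /t/ after other voiceless consonants; and as /d/ after other voiced sounds.
So -ed on *deliver* is pronounced /d/.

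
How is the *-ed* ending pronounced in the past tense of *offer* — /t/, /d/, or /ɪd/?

The stem *offer* ends in a voiced sound other than /d/.
The -ed suffix is realized as /ɪd/ after /t, d/; as /t/ after other voiceless consonants; and as /d/ after other voiced sounds.
So -ed on *offer* is pronounced /d/.

/d/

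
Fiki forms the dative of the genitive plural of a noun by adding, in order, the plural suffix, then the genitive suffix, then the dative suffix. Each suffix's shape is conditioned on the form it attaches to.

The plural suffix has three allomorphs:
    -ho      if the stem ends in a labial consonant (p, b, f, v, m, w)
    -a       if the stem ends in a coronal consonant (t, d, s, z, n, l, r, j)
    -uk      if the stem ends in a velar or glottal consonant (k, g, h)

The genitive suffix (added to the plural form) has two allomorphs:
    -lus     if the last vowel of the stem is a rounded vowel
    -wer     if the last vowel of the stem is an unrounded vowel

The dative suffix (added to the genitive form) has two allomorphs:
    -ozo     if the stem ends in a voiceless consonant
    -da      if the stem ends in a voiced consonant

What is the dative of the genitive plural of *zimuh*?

*zimuh*: final consonant = /h/, velar/glottal → -uk → *zimuhuk*.
The last vowel of the plural form *zimuhuk* is /u/, which is a rounded vowel, so the genitive suffix is -lus, giving *zimuhuklus*.
The genitive form *zimuhuklus* — final consonant /s/ (voiceless) → -ozo → *zimuhuklusozo*.

zimuhuklusozo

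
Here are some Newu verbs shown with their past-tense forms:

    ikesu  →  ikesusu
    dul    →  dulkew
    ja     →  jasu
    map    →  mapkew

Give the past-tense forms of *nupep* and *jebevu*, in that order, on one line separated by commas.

nupepkew, jebevusu

Looking at the final sound of each stem: -kew when the stem ends in a consonant (*dul*, *map*); -su when the stem ends in a vowel (*ikesu*, *ja*).
*nupep* — final sound /p/ (a consonant) → -kew → *nupepkew*.
Since the final sound of *jebevu* is /u/ (a vowel), it takes -su, giving *jebevusu*.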